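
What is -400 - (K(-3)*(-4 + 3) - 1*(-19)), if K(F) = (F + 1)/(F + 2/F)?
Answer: -4603/11 ≈ -418.45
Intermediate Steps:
K(F) = (1 + F)/(F + 2/F)
-400 - (K(-3)*(-4 + 3) - 1*(-19)) = -400 - ((-3*(1 - 3)/(2 + (-3)**2))*(-4 + 3) - 1*(-19)) = -400 - (-3*(-2)/(2 + 9)*(-1) + 19) = -400 - (-3*(-2)/11*(-1) + 19) = -400 - (-3*1/11*(-2)*(-1) + 19) = -400 - ((6/11)*(-1) + 19) = -400 - (-6/11 + 19) = -400 - 1*203/11 = -400 - 203/11 = -4603/11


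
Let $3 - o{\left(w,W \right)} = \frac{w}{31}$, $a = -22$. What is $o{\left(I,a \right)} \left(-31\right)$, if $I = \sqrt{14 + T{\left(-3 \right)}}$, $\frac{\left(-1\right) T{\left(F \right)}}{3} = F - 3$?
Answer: $-93 + 4 \sqrt{2} \approx -87.343$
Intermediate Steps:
$T{\left(F \right)} = 9 - 3 F$ ($T{\left(F \right)} = - 3 \left(F - 3\right) = - 3 \left(-3 + F\right) = 9 - 3 F$)
$I = 4 \sqrt{2}$ ($I = \sqrt{14 + \left(9 - -9\right)} = \sqrt{14 + \left(9 + 9\right)} = \sqrt{14 + 18} = \sqrt{32} = 4 \sqrt{2} \approx 5.6569$)
$o{\left(w,W \right)} = 3 - \frac{w}{31}$
$o{\left(I,a \right)} \left(-31\right) = \left(3 - \frac{4 \sqrt{2}}{31}\right) \left(-31\right) = -93 + 4 \sqrt{2}$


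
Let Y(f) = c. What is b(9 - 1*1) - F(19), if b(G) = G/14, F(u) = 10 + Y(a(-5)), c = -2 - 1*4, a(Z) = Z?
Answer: -24/7 ≈ -3.4286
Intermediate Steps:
c = -6 (c = -2 - 4 = -6)
Y(f) = -6
F(u) = 4 (F(u) = 10 - 6 = 4)
b(G) = G/14 (b(G) = G*(1/14) = G/14)
b(9 - 1*1) - F(19) = (9 - 1*1)/14 - 1*4 = (9 - 1)/14 - 4 = (1/14)*8 - 4 = 4/7 - 4 = -24/7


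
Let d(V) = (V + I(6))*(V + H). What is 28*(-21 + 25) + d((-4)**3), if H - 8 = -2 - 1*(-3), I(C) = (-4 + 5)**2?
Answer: 3577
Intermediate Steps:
I(C) = 1 (I(C) = 1**2 = 1)
H = 9 (H = 8 + (-2 - 1*(-3)) = 8 + (-2 + 3) = 8 + 1 = 9)
d(V) = (1 + V)*(9 + V) (d(V) = (V + 1)*(V + 9) = (1 + V)*(9 + V))
28*(-21 + 25) + d((-4)**3) = 28*(-21 + 25) + (9 + ((-4)**3)**2 + 10*(-4)**3) = 28*4 + (9 + (-64)**2 + 10*(-64)) = 112 + (9 + 4096 - 640) = 112 + 3465 = 3577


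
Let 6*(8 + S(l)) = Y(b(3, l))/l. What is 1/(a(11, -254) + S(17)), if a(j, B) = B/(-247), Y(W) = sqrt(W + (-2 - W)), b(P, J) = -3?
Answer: -2212587468/15425468377 - 3111459*I*sqrt(2)/15425468377 ≈ -0.14344 - 0.00028526*I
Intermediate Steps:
Y(W) = I*sqrt(2) (Y(W) = sqrt(-2) = I*sqrt(2))
a(j, B) = -B/247 (a(j, B) = B*(-1/247) = -B/247)
S(l) = -8 + I*sqrt(2)/(6*l) (S(l) = -8 + ((I*sqrt(2))/l)/6 = -8 + (I*sqrt(2)/l)/6 = -8 + I*sqrt(2)/(6*l))
1/(a(11, -254) + S(17)) = 1/(-1/247*(-254) + (-8 + (1/6)*I*sqrt(2)/17)) = 1/(254/247 + (-8 + (1/6)*I*sqrt(2)*(1/17))) = 1/(254/247 + (-8 + I*sqrt(2)/102)) = 1/(-1722/247 + I*sqrt(2)/102)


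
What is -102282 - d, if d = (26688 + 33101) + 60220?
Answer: -222291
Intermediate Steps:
d = 120009 (d = 59789 + 60220 = 120009)
-102282 - d = -102282 - 1*120009 = -102282 - 120009 = -222291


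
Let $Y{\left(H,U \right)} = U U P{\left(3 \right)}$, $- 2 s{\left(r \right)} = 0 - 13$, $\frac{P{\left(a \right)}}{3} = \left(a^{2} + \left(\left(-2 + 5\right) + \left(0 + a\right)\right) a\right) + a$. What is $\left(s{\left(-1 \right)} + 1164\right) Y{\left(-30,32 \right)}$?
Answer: $107873280$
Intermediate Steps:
$P{\left(a \right)} = 3 a + 3 a^{2} + 3 a \left(3 + a\right)$ ($P{\left(a \right)} = 3 \left(\left(a^{2} + \left(\left(-2 + 5\right) + \left(0 + a\right)\right) a\right) + a\right) = 3 \left(\left(a^{2} + \left(3 + a\right) a\right) + a\right) = 3 \left(\left(a^{2} + a \left(3 + a\right)\right) + a\right) = 3 \left(a + a^{2} + a \left(3 + a\right)\right) = 3 a + 3 a^{2} + 3 a \left(3 + a\right)$)
$s{\left(r \right)} = \frac{13}{2}$ ($s{\left(r \right)} = - \frac{0 - 13}{2} = \left(- \frac{1}{2}\right) \left(-13\right) = \frac{13}{2}$)
$Y{\left(H,U \right)} = 90 U^{2}$ ($Y{\left(H,U \right)} = U U 6 \cdot 3 \left(2 + 3\right) = U^{2} \cdot 6 \cdot 3 \cdot 5 = U^{2} \cdot 90 = 90 U^{2}$)
$\left(s{\left(-1 \right)} + 1164\right) Y{\left(-30,32 \right)} = \left(\frac{13}{2} + 1164\right) 90 \cdot 32^{2} = \frac{2341 \cdot 90 \cdot 1024}{2} = \frac{2341}{2} \cdot 92160 = 107873280$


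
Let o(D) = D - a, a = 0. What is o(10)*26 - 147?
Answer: 113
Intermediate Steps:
o(D) = D (o(D) = D - 1*0 = D + 0 = D)
o(10)*26 - 147 = 10*26 - 147 = 260 - 147 = 113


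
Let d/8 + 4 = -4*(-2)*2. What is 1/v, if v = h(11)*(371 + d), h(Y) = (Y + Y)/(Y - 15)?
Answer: -2/5137 ≈ -0.00038933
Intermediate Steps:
d = 96 (d = -32 + 8*(-4*(-2)*2) = -32 + 8*(8*2) = -32 + 8*16 = -32 + 128 = 96)
h(Y) = 2*Y/(-15 + Y) (h(Y) = (2*Y)/(-15 + Y) = 2*Y/(-15 + Y))
v = -5137/2 (v = (2*11/(-15 + 11))*(371 + 96) = (2*11/(-4))*467 = (2*11*(-¼))*467 = -11/2*467 = -5137/2 ≈ -2568.5)
1/v = 1/(-5137/2) = -2/5137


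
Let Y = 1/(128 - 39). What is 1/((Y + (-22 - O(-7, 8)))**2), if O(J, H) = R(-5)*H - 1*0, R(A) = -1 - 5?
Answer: 7921/5359225 ≈ 0.0014780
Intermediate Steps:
R(A) = -6
O(J, H) = -6*H (O(J, H) = -6*H - 1*0 = -6*H + 0 = -6*H)
Y = 1/89 ≈ 0.011236
1/((Y + (-22 - O(-7, 8)))**2) = 1/((1/89 + (-22 - (-6)*8))**2) = 1/((1/89 + (-22 - 1*(-48)))**2) = 1/((1/89 + (-22 + 48))**2) = 1/((1/89 + 26)**2) = 1/((2315/89)**2) = 1/(5359225/7921) = 7921/5359225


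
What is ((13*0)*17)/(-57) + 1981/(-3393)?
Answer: -1981/3393 ≈ -0.58385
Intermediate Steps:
((13*0)*17)/(-57) + 1981/(-3393) = (0*17)*(-1/57) + 1981*(-1/3393) = 0*(-1/57) - 1981/3393 = 0 - 1981/3393 = -1981/3393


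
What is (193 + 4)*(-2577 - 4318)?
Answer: -1358315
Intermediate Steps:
(193 + 4)*(-2577 - 4318) = 197*(-6895) = -1358315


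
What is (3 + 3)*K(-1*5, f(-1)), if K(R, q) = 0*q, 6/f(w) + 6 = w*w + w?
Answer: 0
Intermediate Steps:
f(w) = 6/(-6 + w + w²) (f(w) = 6/(-6 + (w*w + w)) = 6/(-6 + (w² + w)) = 6/(-6 + (w + w²)) = 6/(-6 + w + w²))
K(R, q) = 0
(3 + 3)*K(-1*5, f(-1)) = (3 + 3)*0 = 6*0 = 0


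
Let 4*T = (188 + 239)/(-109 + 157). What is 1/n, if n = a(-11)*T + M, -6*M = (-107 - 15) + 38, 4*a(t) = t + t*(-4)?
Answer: 256/8281 ≈ 0.030914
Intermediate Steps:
a(t) = -3*t/4 (a(t) = (t + t*(-4))/4 = (t - 4*t)/4 = (-3*t)/4 = -3*t/4)
M = 14 (M = -((-107 - 15) + 38)/6 = -(-122 + 38)/6 = -⅙*(-84) = 14)
T = 427/192 (T = ((188 + 239)/(-109 + 157))/4 = (427/48)/4 = (427*(1/48))/4 = (¼)*(427/48) = 427/192 ≈ 2.2240)
n = 8281/256 (n = -¾*(-11)*(427/192) + 14 = (33/4)*(427/192) + 14 = 4697/256 + 14 = 8281/256 ≈ 32.348)
1/n = 1/(8281/256) = 256/8281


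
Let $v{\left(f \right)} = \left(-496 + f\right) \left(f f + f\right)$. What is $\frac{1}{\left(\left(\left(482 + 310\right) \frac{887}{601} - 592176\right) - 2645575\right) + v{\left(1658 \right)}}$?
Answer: $\frac{601}{1918984695317} \approx 3.1319 \cdot 10^{-10}$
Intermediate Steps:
$v{\left(f \right)} = \left(-496 + f\right) \left(f + f^{2}\right)$ ($v{\left(f \right)} = \left(-496 + f\right) \left(f^{2} + f\right) = \left(-496 + f\right) \left(f + f^{2}\right)$)
$\frac{1}{\left(\left(\left(482 + 310\right) \frac{887}{601} - 592176\right) - 2645575\right) + v{\left(1658 \right)}} = \frac{1}{\left(\left(\left(482 + 310\right) \frac{887}{601} - 592176\right) - 2645575\right) + 1658 \left(-496 + 1658^{2} - 820710\right)} = \frac{1}{\left(\left(792 \cdot 887 \cdot \frac{1}{601} - 592176\right) - 2645575\right) + 1658 \left(-496 + 2748964 - 820710\right)} = \frac{1}{\left(\left(792 \cdot \frac{887}{601} - 592176\right) - 2645575\right) + 1658 \cdot 1927758} = \frac{1}{\left(\left(\frac{702504}{601} - 592176\right) - 2645575\right) + 3196222764} = \frac{1}{\left(- \frac{355195272}{601} - 2645575\right) + 3196222764} = \frac{1}{- \frac{1945185847}{601} + 3196222764} = \frac{1}{\frac{1918984695317}{601}} = \frac{601}{1918984695317}$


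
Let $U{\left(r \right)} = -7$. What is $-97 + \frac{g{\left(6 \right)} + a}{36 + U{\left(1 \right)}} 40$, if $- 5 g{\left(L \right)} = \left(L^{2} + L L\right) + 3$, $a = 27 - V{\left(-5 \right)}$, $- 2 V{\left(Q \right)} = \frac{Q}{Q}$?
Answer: $- \frac{2313}{29} \approx -79.759$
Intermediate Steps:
$V{\left(Q \right)} = - \frac{1}{2}$ ($V{\left(Q \right)} = - \frac{Q \frac{1}{Q}}{2} = \left(- \frac{1}{2}\right) 1 = - \frac{1}{2}$)
$a = \frac{55}{2}$ ($a = 27 - - \frac{1}{2} = 27 + \frac{1}{2} = \frac{55}{2} \approx 27.5$)
$g{\left(L \right)} = - \frac{3}{5} - \frac{2 L^{2}}{5}$ ($g{\left(L \right)} = - \frac{\left(L^{2} + L L\right) + 3}{5} = - \frac{\left(L^{2} + L^{2}\right) + 3}{5} = - \frac{2 L^{2} + 3}{5} = - \frac{3 + 2 L^{2}}{5} = - \frac{3}{5} - \frac{2 L^{2}}{5}$)
$-97 + \frac{g{\left(6 \right)} + a}{36 + U{\left(1 \right)}} 40 = -97 + \frac{\left(- \frac{3}{5} - \frac{2 \cdot 6^{2}}{5}\right) + \frac{55}{2}}{36 - 7} \cdot 40 = -97 + \frac{\left(- \frac{3}{5} - \frac{72}{5}\right) + \frac{55}{2}}{29} \cdot 40 = -97 + \left(\left(- \frac{3}{5} - \frac{72}{5}\right) + \frac{55}{2}\right) \frac{1}{29} \cdot 40 = -97 + \left(-15 + \frac{55}{2}\right) \frac{1}{29} \cdot 40 = -97 + \frac{25}{2} \cdot \frac{1}{29} \cdot 40 = -97 + \frac{25}{58} \cdot 40 = -97 + \frac{500}{29} = - \frac{2313}{29}$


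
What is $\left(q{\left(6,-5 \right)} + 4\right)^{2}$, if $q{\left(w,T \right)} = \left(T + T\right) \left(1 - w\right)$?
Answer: $2916$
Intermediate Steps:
$q{\left(w,T \right)} = 2 T \left(1 - w\right)$
$\left(q{\left(6,-5 \right)} + 4\right)^{2} = \left(2 \left(-5\right) \left(1 - 6\right) + 4\right)^{2} = \left(2 \left(-5\right) \left(-5\right) + 4\right)^{2} = \left(50 + 4\right)^{2} = 54^{2} = 2916$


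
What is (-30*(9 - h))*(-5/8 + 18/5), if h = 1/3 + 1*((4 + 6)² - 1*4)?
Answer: 15589/2 ≈ 7794.5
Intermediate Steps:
h = 289/3 (h = ⅓ + 1*(10² - 4) = ⅓ + 1*(100 - 4) = ⅓ + 1*96 = ⅓ + 96 = 289/3 ≈ 96.333)
(-30*(9 - h))*(-5/8 + 18/5) = (-30*(9 - 1*289/3))*(-5/8 + 18/5) = (-30*(9 - 289/3))*(-5*⅛ + 18*(⅕)) = (-30*(-262/3))*(-5/8 + 18/5) = 2620*(119/40) = 15589/2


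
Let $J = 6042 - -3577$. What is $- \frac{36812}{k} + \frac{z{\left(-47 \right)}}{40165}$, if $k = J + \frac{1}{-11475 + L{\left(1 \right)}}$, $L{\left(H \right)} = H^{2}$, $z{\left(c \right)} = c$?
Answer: $- \frac{3394023136311}{886589397365} \approx -3.8282$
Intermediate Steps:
$J = 9619$ ($J = 6042 + 3577 = 9619$)
$k = \frac{110368405}{11474}$ ($k = 9619 + \frac{1}{-11475 + 1^{2}} = 9619 + \frac{1}{-11475 + 1} = 9619 + \frac{1}{-11474} = 9619 - \frac{1}{11474} = \frac{110368405}{11474} \approx 9619.0$)
$- \frac{36812}{k} + \frac{z{\left(-47 \right)}}{40165} = - \frac{36812}{\frac{110368405}{11474}} - \frac{47}{40165} = \left(-36812\right) \frac{11474}{110368405} - \frac{47}{40165} = - \frac{422380888}{110368405} - \frac{47}{40165} = - \frac{3394023136311}{886589397365}$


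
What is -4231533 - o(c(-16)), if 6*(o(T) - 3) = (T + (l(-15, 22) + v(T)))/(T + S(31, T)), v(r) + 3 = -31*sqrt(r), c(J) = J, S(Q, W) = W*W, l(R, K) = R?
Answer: -3046705903/720 + 31*I/360 ≈ -4.2315e+6 + 0.086111*I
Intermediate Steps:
S(Q, W) = W**2
v(r) = -3 - 31*sqrt(r)
o(T) = 3 + (-18 + T - 31*sqrt(T))/(6*(T + T**2)) (o(T) = 3 + ((T + (-15 + (-3 - 31*sqrt(T))))/(T + T**2))/6 = 3 + ((T + (-18 - 31*sqrt(T)))/(T + T**2))/6 = 3 + ((-18 + T - 31*sqrt(T))/(T + T**2))/6 = 3 + (-18 + T - 31*sqrt(T))/(6*(T + T**2)))
-4231533 - o(c(-16)) = -4231533 - (-18 - 124*I + 18*(-16)**2 + 19*(-16))/(6*(-16)*(1 - 16)) = -4231533 - (-1)*(-18 - 124*I + 18*256 - 304)/(6*16*(-15)) = -4231533 - (-1)*(-1)*(-18 - 124*I + 4608 - 304)/(6*16*15) = -4231533 - (-1)*(-1)*(4286 - 124*I)/(6*16*15) = -4231533 - (2143/720 - 31*I/360) = -4231533 + (-2143/720 + 31*I/360) = -3046705903/720 + 31*I/360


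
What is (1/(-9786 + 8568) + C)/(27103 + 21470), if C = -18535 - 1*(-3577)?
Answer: -18218845/59161914 ≈ -0.30795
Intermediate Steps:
C = -14958 (C = -18535 + 3577 = -14958)
(1/(-9786 + 8568) + C)/(27103 + 21470) = (1/(-9786 + 8568) - 14958)/(27103 + 21470) = (1/(-1218) - 14958)/48573 = (-1/1218 - 14958)*(1/48573) = -18218845/1218*1/48573 = -18218845/59161914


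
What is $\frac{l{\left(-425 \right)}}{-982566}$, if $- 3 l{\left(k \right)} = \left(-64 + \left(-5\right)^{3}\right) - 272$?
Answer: $- \frac{461}{2947698} \approx -0.00015639$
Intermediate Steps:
$l{\left(k \right)} = \frac{461}{3}$ ($l{\left(k \right)} = - \frac{\left(-64 + \left(-5\right)^{3}\right) - 272}{3} = - \frac{\left(-64 - 125\right) - 272}{3} = - \frac{-189 - 272}{3} = \left(- \frac{1}{3}\right) \left(-461\right) = \frac{461}{3}$)
$\frac{l{\left(-425 \right)}}{-982566} = \frac{461}{3 \left(-982566\right)} = \frac{461}{3} \left(- \frac{1}{982566}\right) = - \frac{461}{2947698}$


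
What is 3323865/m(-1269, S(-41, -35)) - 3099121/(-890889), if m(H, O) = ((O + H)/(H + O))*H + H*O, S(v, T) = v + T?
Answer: 72358969048/1884230235 ≈ 38.402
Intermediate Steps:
S(v, T) = T + v
m(H, O) = H + H*O (m(H, O) = ((H + O)/(H + O))*H + H*O = 1*H + H*O = H + H*O)
3323865/m(-1269, S(-41, -35)) - 3099121/(-890889) = 3323865/((-1269*(1 + (-35 - 41)))) - 3099121/(-890889) = 3323865/((-1269*(1 - 76))) - 3099121*(-1/890889) = 3323865/((-1269*(-75))) + 3099121/890889 = 3323865/95175 + 3099121/890889 = 3323865*(1/95175) + 3099121/890889 = 221591/6345 + 3099121/890889 = 72358969048/1884230235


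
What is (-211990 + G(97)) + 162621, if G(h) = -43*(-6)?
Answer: -49111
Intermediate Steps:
G(h) = 258
(-211990 + G(97)) + 162621 = (-211990 + 258) + 162621 = -211732 + 162621 = -49111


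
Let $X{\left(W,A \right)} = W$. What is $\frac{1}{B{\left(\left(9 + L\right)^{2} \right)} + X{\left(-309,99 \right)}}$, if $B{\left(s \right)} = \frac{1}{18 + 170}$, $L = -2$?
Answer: $- \frac{188}{58091} \approx -0.0032363$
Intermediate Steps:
$B{\left(s \right)} = \frac{1}{188}$
$\frac{1}{B{\left(\left(9 + L\right)^{2} \right)} + X{\left(-309,99 \right)}} = \frac{1}{\frac{1}{188} - 309} = \frac{1}{- \frac{58091}{188}} = - \frac{188}{58091}$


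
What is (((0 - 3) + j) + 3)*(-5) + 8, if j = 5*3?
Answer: -67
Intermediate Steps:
j = 15
(((0 - 3) + j) + 3)*(-5) + 8 = (((0 - 3) + 15) + 3)*(-5) + 8 = ((-3 + 15) + 3)*(-5) + 8 = (12 + 3)*(-5) + 8 = 15*(-5) + 8 = -75 + 8 = -67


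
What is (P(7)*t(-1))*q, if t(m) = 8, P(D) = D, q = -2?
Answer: -112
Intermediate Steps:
(P(7)*t(-1))*q = (7*8)*(-2) = 56*(-2) = -112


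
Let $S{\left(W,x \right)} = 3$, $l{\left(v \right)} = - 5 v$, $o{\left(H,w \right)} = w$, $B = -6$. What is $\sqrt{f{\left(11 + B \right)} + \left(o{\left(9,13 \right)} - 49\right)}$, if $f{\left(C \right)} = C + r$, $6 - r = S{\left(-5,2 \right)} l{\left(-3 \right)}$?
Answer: $i \sqrt{70} \approx 8.3666 i$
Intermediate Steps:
$r = -39$ ($r = 6 - 3 \left(\left(-5\right) \left(-3\right)\right) = 6 - 3 \cdot 15 = 6 - 45 = -39$)
$f{\left(C \right)} = -39 + C$ ($f{\left(C \right)} = C - 39 = -39 + C$)
$\sqrt{f{\left(11 + B \right)} + \left(o{\left(9,13 \right)} - 49\right)} = \sqrt{\left(-39 + \left(11 - 6\right)\right) + \left(13 - 49\right)} = \sqrt{\left(-39 + 5\right) - 36} = \sqrt{-34 - 36} = \sqrt{-70} = i \sqrt{70}$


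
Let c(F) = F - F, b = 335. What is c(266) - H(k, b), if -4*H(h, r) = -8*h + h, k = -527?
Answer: 3689/4 ≈ 922.25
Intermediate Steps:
H(h, r) = 7*h/4 (H(h, r) = -(-8*h + h)/4 = -(-7)*h/4 = 7*h/4)
c(F) = 0
c(266) - H(k, b) = 0 - 7*(-527)/4 = 0 - 1*(-3689/4) = 0 + 3689/4 = 3689/4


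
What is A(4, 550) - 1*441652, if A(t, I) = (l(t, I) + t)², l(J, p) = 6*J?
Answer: -440868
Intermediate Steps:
A(t, I) = 49*t² (A(t, I) = (6*t + t)² = (7*t)² = 49*t²)
A(4, 550) - 1*441652 = 49*4² - 1*441652 = 49*16 - 441652 = 784 - 441652 = -440868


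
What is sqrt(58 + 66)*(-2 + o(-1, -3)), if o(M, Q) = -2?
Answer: -8*sqrt(31) ≈ -44.542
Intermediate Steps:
sqrt(58 + 66)*(-2 + o(-1, -3)) = sqrt(58 + 66)*(-2 - 2) = sqrt(124)*(-4) = (2*sqrt(31))*(-4) = -8*sqrt(31)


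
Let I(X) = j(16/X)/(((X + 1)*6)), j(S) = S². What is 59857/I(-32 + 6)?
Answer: -758687475/32 ≈ -2.3709e+7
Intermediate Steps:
I(X) = 256/(X²*(6 + 6*X)) (I(X) = (16/X)²/(((X + 1)*6)) = (256/X²)/(((1 + X)*6)) = (256/X²)/(6 + 6*X) = 256/(X²*(6 + 6*X)))
59857/I(-32 + 6) = 59857/((128/(3*(-32 + 6)²*(1 + (-32 + 6))))) = 59857/(((128/3)/((-26)²*(1 - 26)))) = 59857/(((128/3)*(1/676)/(-25))) = 59857/(((128/3)*(1/676)*(-1/25))) = 59857/(-32/12675) = 59857*(-12675/32) = -758687475/32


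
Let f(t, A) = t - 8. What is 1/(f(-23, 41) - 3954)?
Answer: -1/3985 ≈ -0.00025094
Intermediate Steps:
f(t, A) = -8 + t
1/(f(-23, 41) - 3954) = 1/((-8 - 23) - 3954) = 1/(-31 - 3954) = 1/(-3985) = -1/3985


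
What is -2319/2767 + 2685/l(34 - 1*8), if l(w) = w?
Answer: 7369101/71942 ≈ 102.43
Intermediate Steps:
-2319/2767 + 2685/l(34 - 1*8) = -2319/2767 + 2685/(34 - 1*8) = -2319*1/2767 + 2685/(34 - 8) = -2319/2767 + 2685/26 = 7369101/71942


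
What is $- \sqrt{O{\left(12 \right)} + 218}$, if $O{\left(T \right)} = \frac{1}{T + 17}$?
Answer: $- \frac{\sqrt{183367}}{29} \approx -14.766$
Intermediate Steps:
$O{\left(T \right)} = \frac{1}{17 + T}$
$- \sqrt{O{\left(12 \right)} + 218} = - \sqrt{\frac{1}{17 + 12} + 218} = - \sqrt{\frac{1}{29} + 218} = - \sqrt{\frac{6323}{29}} = - \frac{\sqrt{183367}}{29}$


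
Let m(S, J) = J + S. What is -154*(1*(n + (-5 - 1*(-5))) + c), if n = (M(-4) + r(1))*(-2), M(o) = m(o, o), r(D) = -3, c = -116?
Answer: 14476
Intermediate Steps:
M(o) = 2*o (M(o) = o + o = 2*o)
n = 22 (n = (2*(-4) - 3)*(-2) = (-8 - 3)*(-2) = -11*(-2) = 22)
-154*(1*(n + (-5 - 1*(-5))) + c) = -154*(1*(22 + (-5 - 1*(-5))) - 116) = -154*(1*(22 + (-5 + 5)) - 116) = -154*(1*(22 + 0) - 116) = -154*(1*22 - 116) = -154*(22 - 116) = -154*(-94) = 14476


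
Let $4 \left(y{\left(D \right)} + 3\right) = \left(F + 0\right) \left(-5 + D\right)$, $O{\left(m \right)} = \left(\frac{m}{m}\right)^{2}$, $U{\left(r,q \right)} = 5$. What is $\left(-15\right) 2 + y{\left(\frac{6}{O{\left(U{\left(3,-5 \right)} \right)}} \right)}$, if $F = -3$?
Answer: $- \frac{135}{4} \approx -33.75$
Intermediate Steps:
$O{\left(m \right)} = 1$ ($O{\left(m \right)} = 1^{2} = 1$)
$y{\left(D \right)} = \frac{3}{4} - \frac{3 D}{4}$ ($y{\left(D \right)} = -3 + \frac{\left(-3 + 0\right) \left(-5 + D\right)}{4} = -3 + \frac{\left(-3\right) \left(-5 + D\right)}{4} = -3 + \frac{15 - 3 D}{4} = -3 - \left(- \frac{15}{4} + \frac{3 D}{4}\right) = \frac{3}{4} - \frac{3 D}{4}$)
$\left(-15\right) 2 + y{\left(\frac{6}{O{\left(U{\left(3,-5 \right)} \right)}} \right)} = \left(-15\right) 2 + \left(\frac{3}{4} - \frac{3 \cdot \frac{6}{1}}{4}\right) = -30 + \left(\frac{3}{4} - \frac{3 \cdot 6 \cdot 1}{4}\right) = -30 + \left(\frac{3}{4} - \frac{9}{2}\right) = -30 - \frac{15}{4} = - \frac{135}{4}$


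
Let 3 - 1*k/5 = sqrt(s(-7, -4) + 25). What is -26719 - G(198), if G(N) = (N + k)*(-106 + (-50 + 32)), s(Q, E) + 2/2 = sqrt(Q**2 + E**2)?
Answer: -307 - 620*sqrt(24 + sqrt(65)) ≈ -3817.7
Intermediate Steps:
s(Q, E) = -1 + sqrt(E**2 + Q**2) (s(Q, E) = -1 + sqrt(Q**2 + E**2) = -1 + sqrt(E**2 + Q**2))
k = 15 - 5*sqrt(24 + sqrt(65)) (k = 15 - 5*sqrt((-1 + sqrt((-4)**2 + (-7)**2)) + 25) = 15 - 5*sqrt((-1 + sqrt(16 + 49)) + 25) = 15 - 5*sqrt((-1 + sqrt(65)) + 25) = 15 - 5*sqrt(24 + sqrt(65)) ≈ -13.312)
G(N) = -1860 - 124*N + 620*sqrt(24 + sqrt(65)) (G(N) = (N + (15 - 5*sqrt(24 + sqrt(65))))*(-106 + (-50 + 32)) = (15 + N - 5*sqrt(24 + sqrt(65)))*(-106 - 18) = (15 + N - 5*sqrt(24 + sqrt(65)))*(-124) = -1860 - 124*N + 620*sqrt(24 + sqrt(65)))
-26719 - G(198) = -26719 - (-1860 - 124*198 + 620*sqrt(24 + sqrt(65))) = -26719 - (-1860 - 24552 + 620*sqrt(24 + sqrt(65))) = -26719 - (-26412 + 620*sqrt(24 + sqrt(65))) = -26719 + (26412 - 620*sqrt(24 + sqrt(65))) = -307 - 620*sqrt(24 + sqrt(65))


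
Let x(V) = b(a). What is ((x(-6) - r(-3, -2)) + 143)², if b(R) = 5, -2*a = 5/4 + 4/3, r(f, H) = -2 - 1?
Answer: 22801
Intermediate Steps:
r(f, H) = -3
a = -31/24 (a = -(5/4 + 4/3)/2 = -½*31/12 = -31/24 ≈ -1.2917)
x(V) = 5
((x(-6) - r(-3, -2)) + 143)² = ((5 - 1*(-3)) + 143)² = ((5 + 3) + 143)² = (8 + 143)² = 151² = 22801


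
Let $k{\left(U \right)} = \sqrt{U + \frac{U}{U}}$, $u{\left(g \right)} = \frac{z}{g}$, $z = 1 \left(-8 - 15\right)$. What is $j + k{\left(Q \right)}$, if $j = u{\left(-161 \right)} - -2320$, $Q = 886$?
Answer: $\frac{16241}{7} + \sqrt{887} \approx 2349.9$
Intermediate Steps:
$z = -23$ ($z = 1 \left(-23\right) = -23$)
$u{\left(g \right)} = - \frac{23}{g}$
$k{\left(U \right)} = \sqrt{1 + U}$ ($k{\left(U \right)} = \sqrt{U + 1} = \sqrt{1 + U}$)
$j = \frac{16241}{7}$ ($j = - \frac{23}{-161} - -2320 = \left(-23\right) \left(- \frac{1}{161}\right) + 2320 = \frac{1}{7} + 2320 = \frac{16241}{7} \approx 2320.1$)
$j + k{\left(Q \right)} = \frac{16241}{7} + \sqrt{1 + 886} = \frac{16241}{7} + \sqrt{887}$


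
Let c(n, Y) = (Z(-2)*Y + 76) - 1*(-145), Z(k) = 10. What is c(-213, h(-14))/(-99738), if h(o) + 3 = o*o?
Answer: -239/11082 ≈ -0.021567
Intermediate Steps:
h(o) = -3 + o**2 (h(o) = -3 + o*o = -3 + o**2)
c(n, Y) = 221 + 10*Y (c(n, Y) = (10*Y + 76) - 1*(-145) = (76 + 10*Y) + 145 = 221 + 10*Y)
c(-213, h(-14))/(-99738) = (221 + 10*(-3 + (-14)**2))/(-99738) = (221 + 10*(-3 + 196))*(-1/99738) = (221 + 10*193)*(-1/99738) = (221 + 1930)*(-1/99738) = 2151*(-1/99738) = -239/11082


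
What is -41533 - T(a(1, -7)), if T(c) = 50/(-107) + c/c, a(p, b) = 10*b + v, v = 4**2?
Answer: -4444088/107 ≈ -41534.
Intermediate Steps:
v = 16
a(p, b) = 16 + 10*b (a(p, b) = 10*b + 16 = 16 + 10*b)
T(c) = 57/107 (T(c) = 50*(-1/107) + 1 = -50/107 + 1 = 57/107)
-41533 - T(a(1, -7)) = -41533 - 1*57/107 = -41533 - 57/107 = -4444088/107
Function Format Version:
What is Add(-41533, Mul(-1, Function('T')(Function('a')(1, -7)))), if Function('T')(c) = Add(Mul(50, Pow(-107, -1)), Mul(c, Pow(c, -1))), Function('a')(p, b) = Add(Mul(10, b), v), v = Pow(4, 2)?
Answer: Rational(-4444088, 107) ≈ -41534.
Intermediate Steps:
v = 16
Function('a')(p, b) = Add(16, Mul(10, b)) (Function('a')(p, b) = Add(Mul(10, b), 16) = Add(16, Mul(10, b)))
Function('T')(c) = Rational(57, 107) (Function('T')(c) = Add(Mul(50, Rational(-1, 107)), 1) = Add(Rational(-50, 107), 1) = Rational(57, 107))
Add(-41533, Mul(-1, Function('T')(Function('a')(1, -7)))) = Add(-41533, Mul(-1, Rational(57, 107))) = Add(-41533, Rational(-57, 107)) = Rational(-4444088, 107)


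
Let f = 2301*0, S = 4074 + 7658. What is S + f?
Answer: 11732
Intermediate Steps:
S = 11732
f = 0
S + f = 11732 + 0 = 11732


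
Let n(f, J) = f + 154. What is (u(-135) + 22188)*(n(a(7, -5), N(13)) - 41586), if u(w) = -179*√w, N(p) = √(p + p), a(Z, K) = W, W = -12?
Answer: -919559472 + 22255428*I*√15 ≈ -9.1956e+8 + 8.6195e+7*I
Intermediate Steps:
a(Z, K) = -12
N(p) = √2*√p (N(p) = √(2*p) = √2*√p)
n(f, J) = 154 + f
(u(-135) + 22188)*(n(a(7, -5), N(13)) - 41586) = (-537*I*√15 + 22188)*((154 - 12) - 41586) = (-537*I*√15 + 22188)*(142 - 41586) = (-537*I*√15 + 22188)*(-41444) = (22188 - 537*I*√15)*(-41444) = -919559472 + 22255428*I*√15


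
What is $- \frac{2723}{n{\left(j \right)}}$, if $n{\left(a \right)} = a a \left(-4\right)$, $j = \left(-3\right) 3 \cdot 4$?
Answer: $\frac{2723}{5184} \approx 0.52527$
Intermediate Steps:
$j = -36$ ($j = \left(-9\right) 4 = -36$)
$n{\left(a \right)} = - 4 a^{2}$ ($n{\left(a \right)} = a^{2} \left(-4\right) = - 4 a^{2}$)
$- \frac{2723}{n{\left(j \right)}} = - \frac{2723}{\left(-4\right) \left(-36\right)^{2}} = - \frac{2723}{\left(-4\right) 1296} = - \frac{2723}{-5184} = \left(-2723\right) \left(- \frac{1}{5184}\right) = \frac{2723}{5184}$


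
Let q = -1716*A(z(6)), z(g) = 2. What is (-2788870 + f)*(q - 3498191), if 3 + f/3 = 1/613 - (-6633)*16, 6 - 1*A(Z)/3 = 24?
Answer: 5157375831838664/613 ≈ 8.4133e+12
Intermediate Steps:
A(Z) = -54 (A(Z) = 18 - 3*24 = 18 - 72 = -54)
q = 92664 (q = -1716*(-54) = 92664)
f = 195163878/613 (f = -9 + 3*(1/613 - (-6633)*16) = -9 + 3*(1/613 - 603*(-176)) = -9 + 3*(1/613 + 106128) = -9 + 3*(65056465/613) = -9 + 195169395/613 = 195163878/613 ≈ 3.1838e+5)
(-2788870 + f)*(q - 3498191) = (-2788870 + 195163878/613)*(92664 - 3498191) = -1514413432/613*(-3405527) = 5157375831838664/613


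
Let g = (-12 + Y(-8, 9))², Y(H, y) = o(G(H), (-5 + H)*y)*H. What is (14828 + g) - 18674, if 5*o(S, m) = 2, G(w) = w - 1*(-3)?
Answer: -90374/25 ≈ -3615.0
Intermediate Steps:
G(w) = 3 + w (G(w) = w + 3 = 3 + w)
o(S, m) = ⅖ (o(S, m) = (⅕)*2 = ⅖)
Y(H, y) = 2*H/5
g = 5776/25 (g = (-12 + (⅖)*(-8))² = (-12 - 16/5)² = (-76/5)² = 5776/25 ≈ 231.04)
(14828 + g) - 18674 = (14828 + 5776/25) - 18674 = 376476/25 - 18674 = -90374/25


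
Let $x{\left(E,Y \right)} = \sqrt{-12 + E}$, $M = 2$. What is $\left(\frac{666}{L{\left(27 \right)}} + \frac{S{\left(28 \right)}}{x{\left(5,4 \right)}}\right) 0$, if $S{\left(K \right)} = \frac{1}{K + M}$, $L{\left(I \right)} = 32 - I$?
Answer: $0$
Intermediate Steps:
$S{\left(K \right)} = \frac{1}{2 + K}$ ($S{\left(K \right)} = \frac{1}{K + 2} = \frac{1}{2 + K}$)
$\left(\frac{666}{L{\left(27 \right)}} + \frac{S{\left(28 \right)}}{x{\left(5,4 \right)}}\right) 0 = \left(\frac{666}{32 - 27} + \frac{1}{\left(2 + 28\right) \sqrt{-12 + 5}}\right) 0 = \left(\frac{666}{32 - 27} + \frac{1}{30 \sqrt{-7}}\right) 0 = \left(\frac{666}{5} + \frac{1}{30 i \sqrt{7}}\right) 0 = \left(666 \cdot \frac{1}{5} + \frac{\left(- \frac{1}{7}\right) i \sqrt{7}}{30}\right) 0 = \left(\frac{666}{5} - \frac{i \sqrt{7}}{210}\right) 0 = 0$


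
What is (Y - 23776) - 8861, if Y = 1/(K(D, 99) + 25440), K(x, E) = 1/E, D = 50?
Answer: -82198275258/2518561 ≈ -32637.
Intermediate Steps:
Y = 99/2518561 (Y = 1/(1/99 + 25440) = 1/(2518561/99) = 99/2518561 ≈ 3.9308e-5)
(Y - 23776) - 8861 = (99/2518561 - 23776) - 8861 = -59881306237/2518561 - 8861 = -82198275258/2518561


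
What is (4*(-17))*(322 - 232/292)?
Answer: -1594464/73 ≈ -21842.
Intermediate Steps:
(4*(-17))*(322 - 232/292) = -68*(322 - 232*1/292) = -68*(322 - 58/73) = -68*23448/73 = -1594464/73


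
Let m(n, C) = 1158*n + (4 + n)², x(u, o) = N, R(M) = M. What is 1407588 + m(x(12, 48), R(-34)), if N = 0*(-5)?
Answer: 1407604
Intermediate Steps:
N = 0
x(u, o) = 0
m(n, C) = (4 + n)² + 1158*n
1407588 + m(x(12, 48), R(-34)) = 1407588 + ((4 + 0)² + 1158*0) = 1407588 + (4² + 0) = 1407588 + (16 + 0) = 1407588 + 16 = 1407604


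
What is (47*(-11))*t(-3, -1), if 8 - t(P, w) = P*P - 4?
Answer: -1551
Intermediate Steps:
t(P, w) = 12 - P**2 (t(P, w) = 8 - (P*P - 4) = 8 - (P**2 - 4) = 8 - (-4 + P**2) = 8 + (4 - P**2) = 12 - P**2)
(47*(-11))*t(-3, -1) = (47*(-11))*(12 - 1*(-3)**2) = -517*(12 - 1*9) = -517*(12 - 9) = -517*3 = -1551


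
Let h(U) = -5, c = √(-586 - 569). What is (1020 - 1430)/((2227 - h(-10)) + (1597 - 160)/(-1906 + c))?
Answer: -221627659060/1206111939783 - 39278*I*√1155/1206111939783 ≈ -0.18375 - 1.1068e-6*I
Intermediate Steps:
c = I*√1155 (c = √(-1155) = I*√1155 ≈ 33.985*I)
(1020 - 1430)/((2227 - h(-10)) + (1597 - 160)/(-1906 + c)) = (1020 - 1430)/((2227 - 1*(-5)) + (1597 - 160)/(-1906 + I*√1155)) = -410/((2227 + 5) + 1437/(-1906 + I*√1155)) = -410/(2232 + 1437/(-1906 + I*√1155))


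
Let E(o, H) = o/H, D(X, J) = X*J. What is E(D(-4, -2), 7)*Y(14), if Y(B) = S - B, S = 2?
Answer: -96/7 ≈ -13.714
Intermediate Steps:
D(X, J) = J*X
Y(B) = 2 - B
E(D(-4, -2), 7)*Y(14) = (-2*(-4)/7)*(2 - 1*14) = (8*(1/7))*(2 - 14) = (8/7)*(-12) = -96/7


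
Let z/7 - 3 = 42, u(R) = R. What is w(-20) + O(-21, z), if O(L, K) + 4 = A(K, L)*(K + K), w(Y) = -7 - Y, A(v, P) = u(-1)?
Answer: -621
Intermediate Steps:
A(v, P) = -1
z = 315 (z = 21 + 7*42 = 21 + 294 = 315)
O(L, K) = -4 - 2*K (O(L, K) = -4 - (K + K) = -4 - 2*K)
w(-20) + O(-21, z) = (-7 - 1*(-20)) + (-4 - 2*315) = (-7 + 20) + (-4 - 630) = 13 - 634 = -621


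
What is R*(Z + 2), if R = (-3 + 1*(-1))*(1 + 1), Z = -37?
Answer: 280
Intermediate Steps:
R = -8 (R = (-3 - 1)*2 = -4*2 = -8)
R*(Z + 2) = -8*(-37 + 2) = -8*(-35) = 280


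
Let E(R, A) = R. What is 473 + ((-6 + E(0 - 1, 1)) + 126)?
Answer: 592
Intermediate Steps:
473 + ((-6 + E(0 - 1, 1)) + 126) = 473 + ((-6 + (0 - 1)) + 126) = 473 + ((-6 - 1) + 126) = 473 + (-7 + 126) = 473 + 119 = 592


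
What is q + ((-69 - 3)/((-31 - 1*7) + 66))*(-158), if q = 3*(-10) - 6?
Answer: 2592/7 ≈ 370.29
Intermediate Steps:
q = -36 (q = -30 - 6 = -36)
q + ((-69 - 3)/((-31 - 1*7) + 66))*(-158) = -36 + ((-69 - 3)/((-31 - 1*7) + 66))*(-158) = -36 - 72/((-31 - 7) + 66)*(-158) = -36 - 72/(-38 + 66)*(-158) = -36 - 72/28*(-158) = -36 - 72*1/28*(-158) = -36 - 18/7*(-158) = -36 + 2844/7 = 2592/7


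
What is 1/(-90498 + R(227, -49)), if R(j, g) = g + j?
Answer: -1/90320 ≈ -1.1072e-5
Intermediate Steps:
1/(-90498 + R(227, -49)) = 1/(-90498 + (-49 + 227)) = 1/(-90498 + 178) = 1/(-90320) = -1/90320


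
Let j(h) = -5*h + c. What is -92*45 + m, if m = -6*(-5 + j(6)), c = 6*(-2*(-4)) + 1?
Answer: -4224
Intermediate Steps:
c = 49 (c = 6*8 + 1 = 48 + 1 = 49)
j(h) = 49 - 5*h (j(h) = -5*h + 49 = 49 - 5*h)
m = -84 (m = -6*(-5 + (49 - 5*6)) = -6*(-5 + (49 - 30)) = -6*(-5 + 19) = -6*14 = -84)
-92*45 + m = -92*45 - 84 = -4140 - 84 = -4224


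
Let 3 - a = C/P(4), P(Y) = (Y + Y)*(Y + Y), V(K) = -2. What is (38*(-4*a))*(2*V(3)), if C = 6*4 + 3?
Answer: 3135/2 ≈ 1567.5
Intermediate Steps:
P(Y) = 4*Y² (P(Y) = (2*Y)*(2*Y) = 4*Y²)
C = 27 (C = 24 + 3 = 27)
a = 165/64 (a = 3 - 27/(4*4²) = 3 - 27/(4*16) = 3 - 27/64 = 165/64 ≈ 2.5781)
(38*(-4*a))*(2*V(3)) = (38*(-4*165/64))*(2*(-2)) = (38*(-165/16))*(-4) = -3135/8*(-4) = 3135/2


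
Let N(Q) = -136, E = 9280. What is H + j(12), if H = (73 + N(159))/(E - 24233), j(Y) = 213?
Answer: 3185052/14953 ≈ 213.00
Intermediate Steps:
H = 63/14953 (H = (73 - 136)/(9280 - 24233) = -63/(-14953) = -63*(-1/14953) = 63/14953 ≈ 0.0042132)
H + j(12) = 63/14953 + 213 = 3185052/14953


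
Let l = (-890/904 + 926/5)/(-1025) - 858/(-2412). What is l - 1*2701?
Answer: -1257548218477/465616500 ≈ -2700.8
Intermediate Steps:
l = 81948023/465616500 (l = (-890*1/904 + 926*(1/5))*(-1/1025) - 858*(-1/2412) = (-445/452 + 926/5)*(-1/1025) + 143/402 = (416327/2260)*(-1/1025) + 143/402 = -416327/2316500 + 143/402 = 81948023/465616500 ≈ 0.17600)
l - 1*2701 = 81948023/465616500 - 1*2701 = 81948023/465616500 - 2701 = -1257548218477/465616500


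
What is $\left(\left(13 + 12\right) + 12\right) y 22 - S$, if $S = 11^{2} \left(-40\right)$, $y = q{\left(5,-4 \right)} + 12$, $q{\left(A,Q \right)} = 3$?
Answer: $17050$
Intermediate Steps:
$y = 15$ ($y = 3 + 12 = 15$)
$S = -4840$ ($S = 121 \left(-40\right) = -4840$)
$\left(\left(13 + 12\right) + 12\right) y 22 - S = \left(\left(13 + 12\right) + 12\right) 15 \cdot 22 - -4840 = \left(25 + 12\right) 15 \cdot 22 + 4840 = 37 \cdot 15 \cdot 22 + 4840 = 555 \cdot 22 + 4840 = 12210 + 4840 = 17050$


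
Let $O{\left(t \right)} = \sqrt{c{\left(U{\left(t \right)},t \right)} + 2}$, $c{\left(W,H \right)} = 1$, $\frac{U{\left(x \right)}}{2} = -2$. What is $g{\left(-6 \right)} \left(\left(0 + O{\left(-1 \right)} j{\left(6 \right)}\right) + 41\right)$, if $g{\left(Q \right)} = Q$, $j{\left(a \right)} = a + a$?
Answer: $-246 - 72 \sqrt{3} \approx -370.71$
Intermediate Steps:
$U{\left(x \right)} = -4$ ($U{\left(x \right)} = 2 \left(-2\right) = -4$)
$j{\left(a \right)} = 2 a$
$O{\left(t \right)} = \sqrt{3}$ ($O{\left(t \right)} = \sqrt{1 + 2} = \sqrt{3}$)
$g{\left(-6 \right)} \left(\left(0 + O{\left(-1 \right)} j{\left(6 \right)}\right) + 41\right) = - 6 \left(\left(0 + \sqrt{3} \cdot 2 \cdot 6\right) + 41\right) = - 6 \left(\left(0 + \sqrt{3} \cdot 12\right) + 41\right) = - 6 \left(\left(0 + 12 \sqrt{3}\right) + 41\right) = - 6 \left(12 \sqrt{3} + 41\right) = - 6 \left(41 + 12 \sqrt{3}\right) = -246 - 72 \sqrt{3}$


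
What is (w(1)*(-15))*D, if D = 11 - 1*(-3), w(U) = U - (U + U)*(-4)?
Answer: -1890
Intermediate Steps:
w(U) = 9*U (w(U) = U - 2*U*(-4) = U - (-8)*U = U + 8*U = 9*U)
D = 14 (D = 11 + 3 = 14)
(w(1)*(-15))*D = ((9*1)*(-15))*14 = (9*(-15))*14 = -135*14 = -1890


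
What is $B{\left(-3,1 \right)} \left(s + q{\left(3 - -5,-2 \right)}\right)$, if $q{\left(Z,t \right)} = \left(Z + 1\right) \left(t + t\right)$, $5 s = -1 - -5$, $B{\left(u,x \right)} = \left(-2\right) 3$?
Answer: $\frac{1056}{5} \approx 211.2$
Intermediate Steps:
$B{\left(u,x \right)} = -6$
$s = \frac{4}{5}$ ($s = \frac{-1 - -5}{5} = \frac{-1 + 5}{5} = \frac{1}{5} \cdot 4 = \frac{4}{5} \approx 0.8$)
$q{\left(Z,t \right)} = 2 t \left(1 + Z\right)$ ($q{\left(Z,t \right)} = \left(1 + Z\right) 2 t = 2 t \left(1 + Z\right)$)
$B{\left(-3,1 \right)} \left(s + q{\left(3 - -5,-2 \right)}\right) = - 6 \left(\frac{4}{5} + 2 \left(-2\right) \left(1 + \left(3 - -5\right)\right)\right) = - 6 \left(\frac{4}{5} + 2 \left(-2\right) \left(1 + \left(3 + 5\right)\right)\right) = - 6 \left(\frac{4}{5} + 2 \left(-2\right) \left(1 + 8\right)\right) = - 6 \left(\frac{4}{5} + 2 \left(-2\right) 9\right) = - 6 \left(\frac{4}{5} - 36\right) = \left(-6\right) \left(- \frac{176}{5}\right) = \frac{1056}{5}$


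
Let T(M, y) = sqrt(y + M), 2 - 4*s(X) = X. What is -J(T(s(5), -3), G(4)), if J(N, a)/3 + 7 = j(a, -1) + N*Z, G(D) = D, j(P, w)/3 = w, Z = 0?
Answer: 30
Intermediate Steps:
s(X) = 1/2 - X/4
j(P, w) = 3*w
T(M, y) = sqrt(M + y)
J(N, a) = -30 (J(N, a) = -21 + 3*(3*(-1) + N*0) = -21 + 3*(-3 + 0) = -21 + 3*(-3) = -21 - 9 = -30)
-J(T(s(5), -3), G(4)) = -1*(-30) = 30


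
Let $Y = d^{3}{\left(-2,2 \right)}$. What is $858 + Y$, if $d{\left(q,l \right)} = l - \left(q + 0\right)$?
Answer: $922$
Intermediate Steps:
$d{\left(q,l \right)} = l - q$
$Y = 64$ ($Y = \left(2 - -2\right)^{3} = \left(2 + 2\right)^{3} = 4^{3} = 64$)
$858 + Y = 858 + 64 = 922$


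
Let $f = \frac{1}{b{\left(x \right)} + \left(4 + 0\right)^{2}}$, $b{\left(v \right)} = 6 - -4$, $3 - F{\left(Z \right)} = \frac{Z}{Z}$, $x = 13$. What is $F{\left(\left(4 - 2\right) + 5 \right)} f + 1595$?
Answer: $\frac{20736}{13} \approx 1595.1$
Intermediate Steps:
$F{\left(Z \right)} = 2$ ($F{\left(Z \right)} = 3 - \frac{Z}{Z} = 3 - 1 = 2$)
$b{\left(v \right)} = 10$ ($b{\left(v \right)} = 6 + 4 = 10$)
$f = \frac{1}{26}$ ($f = \frac{1}{10 + \left(4 + 0\right)^{2}} = \frac{1}{10 + 4^{2}} = \frac{1}{10 + 16} = \frac{1}{26} \approx 0.038462$)
$F{\left(\left(4 - 2\right) + 5 \right)} f + 1595 = 2 \cdot \frac{1}{26} + 1595 = \frac{1}{13} + 1595 = \frac{20736}{13}$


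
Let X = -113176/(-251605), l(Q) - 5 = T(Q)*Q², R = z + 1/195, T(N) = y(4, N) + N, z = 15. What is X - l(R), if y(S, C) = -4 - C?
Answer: 1714581558539/1913456025 ≈ 896.07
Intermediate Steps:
T(N) = -4 (T(N) = (-4 - N) + N = -4)
R = 2926/195 (R = 15 + 1/195 = 2926/195 ≈ 15.005)
l(Q) = 5 - 4*Q²
X = 113176/251605 (X = -113176*(-1/251605) = 113176/251605 ≈ 0.44982)
X - l(R) = 113176/251605 - (5 - 4*(2926/195)²) = 113176/251605 - (5 - 4*8561476/38025) = 113176/251605 - (5 - 34245904/38025) = 113176/251605 - 1*(-34055779/38025) = 113176/251605 + 34055779/38025 = 1714581558539/1913456025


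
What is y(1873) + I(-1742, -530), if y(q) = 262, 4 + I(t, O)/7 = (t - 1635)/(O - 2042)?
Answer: 625487/2572 ≈ 243.19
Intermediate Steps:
I(t, O) = -28 + 7*(-1635 + t)/(-2042 + O) (I(t, O) = -28 + 7*((t - 1635)/(O - 2042)) = -28 + 7*((-1635 + t)/(-2042 + O)) = -28 + 7*(-1635 + t)/(-2042 + O))
y(1873) + I(-1742, -530) = 262 + 7*(6533 - 1742 - 4*(-530))/(-2042 - 530) = 262 + 7*(6533 - 1742 + 2120)/(-2572) = 262 + 7*(-1/2572)*6911 = 262 - 48377/2572 = 625487/2572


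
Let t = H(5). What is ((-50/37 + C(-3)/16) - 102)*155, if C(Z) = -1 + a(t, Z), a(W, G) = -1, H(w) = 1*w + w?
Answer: -4747495/296 ≈ -16039.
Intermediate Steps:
H(w) = 2*w (H(w) = w + w = 2*w)
t = 10 (t = 2*5 = 10)
C(Z) = -2 (C(Z) = -1 - 1 = -2)
((-50/37 + C(-3)/16) - 102)*155 = ((-50/37 - 2/16) - 102)*155 = ((-50*1/37 - 2*1/16) - 102)*155 = ((-50/37 - 1/8) - 102)*155 = (-437/296 - 102)*155 = -30629/296*155 = -4747495/296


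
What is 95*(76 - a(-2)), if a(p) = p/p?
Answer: 7125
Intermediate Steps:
a(p) = 1
95*(76 - a(-2)) = 95*(76 - 1*1) = 95*(76 - 1) = 95*75 = 7125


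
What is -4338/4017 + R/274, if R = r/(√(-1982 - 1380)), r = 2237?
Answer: -1446/1339 - 2237*I*√2/22468 ≈ -1.0799 - 0.1408*I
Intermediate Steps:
R = -2237*I*√2/82 (R = 2237/(√(-1982 - 1380)) = 2237/(√(-3362)) = 2237/((41*I*√2)) = 2237*(-I*√2/82) = -2237*I*√2/82 ≈ -38.58*I)
-4338/4017 + R/274 = -4338/4017 - 2237*I*√2/82/274 = -4338*1/4017 - 2237*I*√2/82*(1/274) = -1446/1339 - 2237*I*√2/22468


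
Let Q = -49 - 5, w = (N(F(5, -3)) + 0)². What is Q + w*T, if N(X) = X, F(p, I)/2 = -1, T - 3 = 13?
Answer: 10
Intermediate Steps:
T = 16 (T = 3 + 13 = 16)
F(p, I) = -2 (F(p, I) = 2*(-1) = -2)
w = 4 (w = (-2 + 0)² = (-2)² = 4)
Q = -54
Q + w*T = -54 + 4*16 = -54 + 64 = 10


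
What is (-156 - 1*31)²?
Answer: 34969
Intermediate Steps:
(-156 - 1*31)² = (-156 - 31)² = (-187)² = 34969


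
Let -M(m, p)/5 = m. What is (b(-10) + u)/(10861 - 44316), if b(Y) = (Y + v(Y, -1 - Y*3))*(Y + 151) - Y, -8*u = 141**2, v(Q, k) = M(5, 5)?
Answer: 59281/267640 ≈ 0.22150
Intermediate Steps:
M(m, p) = -5*m
v(Q, k) = -25 (v(Q, k) = -5*5 = -25)
u = -19881/8 (u = -1/8*141**2 = -1/8*19881 = -19881/8 ≈ -2485.1)
b(Y) = -Y + (-25 + Y)*(151 + Y) (b(Y) = (Y - 25)*(Y + 151) - Y = (-25 + Y)*(151 + Y) - Y = -Y + (-25 + Y)*(151 + Y))
(b(-10) + u)/(10861 - 44316) = ((-3775 + (-10)**2 + 125*(-10)) - 19881/8)/(10861 - 44316) = ((-3775 + 100 - 1250) - 19881/8)/(-33455) = (-4925 - 19881/8)*(-1/33455) = -59281/8*(-1/33455) = 59281/267640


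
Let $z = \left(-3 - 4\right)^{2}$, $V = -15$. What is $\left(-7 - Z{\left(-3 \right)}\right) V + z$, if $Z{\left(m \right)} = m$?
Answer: $109$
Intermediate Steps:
$z = 49$ ($z = \left(-7\right)^{2} = 49$)
$\left(-7 - Z{\left(-3 \right)}\right) V + z = \left(-7 - -3\right) \left(-15\right) + 49 = \left(-7 + 3\right) \left(-15\right) + 49 = \left(-4\right) \left(-15\right) + 49 = 60 + 49 = 109$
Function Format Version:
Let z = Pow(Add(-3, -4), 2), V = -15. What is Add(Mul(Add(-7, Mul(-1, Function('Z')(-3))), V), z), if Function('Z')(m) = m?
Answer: 109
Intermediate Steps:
z = 49 (z = Pow(-7, 2) = 49)
Add(Mul(Add(-7, Mul(-1, Function('Z')(-3))), V), z) = Add(Mul(Add(-7, Mul(-1, -3)), -15), 49) = Add(Mul(Add(-7, 3), -15), 49) = Add(Mul(-4, -15), 49) = Add(60, 49) = 109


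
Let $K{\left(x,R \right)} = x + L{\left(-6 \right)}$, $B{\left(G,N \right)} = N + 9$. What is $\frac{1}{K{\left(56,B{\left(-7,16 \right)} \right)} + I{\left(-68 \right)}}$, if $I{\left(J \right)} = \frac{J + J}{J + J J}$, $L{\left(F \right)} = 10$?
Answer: $\frac{67}{4420} \approx 0.015158$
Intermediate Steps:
$B{\left(G,N \right)} = 9 + N$
$I{\left(J \right)} = \frac{2 J}{J + J^{2}}$
$K{\left(x,R \right)} = 10 + x$ ($K{\left(x,R \right)} = x + 10 = 10 + x$)
$\frac{1}{K{\left(56,B{\left(-7,16 \right)} \right)} + I{\left(-68 \right)}} = \frac{1}{\left(10 + 56\right) + \frac{2}{1 - 68}} = \frac{1}{66 + \frac{2}{-67}} = \frac{1}{66 + 2 \left(- \frac{1}{67}\right)} = \frac{1}{66 - \frac{2}{67}} = \frac{1}{\frac{4420}{67}} = \frac{67}{4420}$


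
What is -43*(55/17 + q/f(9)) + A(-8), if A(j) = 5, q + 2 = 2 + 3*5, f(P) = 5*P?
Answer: -7571/51 ≈ -148.45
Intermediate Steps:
q = 15 (q = -2 + (2 + 3*5) = -2 + (2 + 15) = -2 + 17 = 15)
-43*(55/17 + q/f(9)) + A(-8) = -43*(55/17 + 15/((5*9))) + 5 = -43*(55*(1/17) + 15/45) + 5 = -43*(55/17 + 15*(1/45)) + 5 = -43*(55/17 + ⅓) + 5 = -43*182/51 + 5 = -7826/51 + 5 = -7571/51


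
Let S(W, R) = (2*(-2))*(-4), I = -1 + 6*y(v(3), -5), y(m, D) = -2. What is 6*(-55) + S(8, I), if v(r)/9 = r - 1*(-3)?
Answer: -314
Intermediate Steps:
v(r) = 27 + 9*r (v(r) = 9*(r - 1*(-3)) = 9*(r + 3) = 9*(3 + r) = 27 + 9*r)
I = -13 (I = -1 + 6*(-2) = -1 - 12 = -13)
S(W, R) = 16 (S(W, R) = -4*(-4) = 16)
6*(-55) + S(8, I) = 6*(-55) + 16 = -330 + 16 = -314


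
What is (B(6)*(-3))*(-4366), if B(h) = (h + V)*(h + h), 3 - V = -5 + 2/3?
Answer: 2095680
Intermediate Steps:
V = 22/3 (V = 3 - (-5 + 2/3) = 3 - (-5 + 2*(⅓)) = 3 - (-5 + ⅔) = 3 - 1*(-13/3) = 3 + 13/3 = 22/3 ≈ 7.3333)
B(h) = 2*h*(22/3 + h) (B(h) = (h + 22/3)*(h + h) = (22/3 + h)*(2*h) = 2*h*(22/3 + h))
(B(6)*(-3))*(-4366) = (((⅔)*6*(22 + 3*6))*(-3))*(-4366) = (((⅔)*6*(22 + 18))*(-3))*(-4366) = (((⅔)*6*40)*(-3))*(-4366) = (160*(-3))*(-4366) = -480*(-4366) = 2095680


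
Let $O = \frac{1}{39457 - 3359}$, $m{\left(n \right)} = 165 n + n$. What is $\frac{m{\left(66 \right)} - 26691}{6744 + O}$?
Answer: $- \frac{568002030}{243444913} \approx -2.3332$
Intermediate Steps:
$m{\left(n \right)} = 166 n$
$O = \frac{1}{36098} \approx 2.7702 \cdot 10^{-5}$
$\frac{m{\left(66 \right)} - 26691}{6744 + O} = \frac{166 \cdot 66 - 26691}{6744 + \frac{1}{36098}} = \frac{10956 - 26691}{\frac{243444913}{36098}} = \left(-15735\right) \frac{36098}{243444913} = - \frac{568002030}{243444913}$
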